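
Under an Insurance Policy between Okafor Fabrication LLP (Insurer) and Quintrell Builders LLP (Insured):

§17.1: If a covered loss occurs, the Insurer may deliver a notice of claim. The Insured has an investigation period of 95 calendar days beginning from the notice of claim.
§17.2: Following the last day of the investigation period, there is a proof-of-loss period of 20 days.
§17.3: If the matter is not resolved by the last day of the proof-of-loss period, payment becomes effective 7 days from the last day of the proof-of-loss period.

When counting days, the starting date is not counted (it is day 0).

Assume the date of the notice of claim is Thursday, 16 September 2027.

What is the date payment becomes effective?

16 January 2028

Adding 95 calendar days to 16 September 2027 gives 20 December 2027, which is the last day of the investigation period.
The last day of the proof-of-loss period: 20 December 2027 + 20 days = 9 January 2028.
The date payment becomes effective: 7 calendar days after 9 January 2028 is 16 January 2028.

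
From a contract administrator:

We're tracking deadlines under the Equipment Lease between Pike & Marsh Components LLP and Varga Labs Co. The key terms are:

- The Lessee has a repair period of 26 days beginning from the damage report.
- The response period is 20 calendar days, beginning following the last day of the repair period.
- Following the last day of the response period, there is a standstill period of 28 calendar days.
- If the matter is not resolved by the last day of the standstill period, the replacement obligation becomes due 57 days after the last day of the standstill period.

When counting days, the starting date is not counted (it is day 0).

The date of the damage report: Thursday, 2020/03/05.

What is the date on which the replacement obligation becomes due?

The last day of the repair period: 26 calendar days after 2020/03/05 is 2020/03/31.
The last day of the response period: 2020/03/31 + 20 days = 2020/04/20.
The last day of the standstill period: 2020/04/20 + 28 days = 2020/05/18.
Adding 57 calendar days to 2020/05/18 gives 2020/07/14, which is the date on which the replacement obligation becomes due.

2020/07/14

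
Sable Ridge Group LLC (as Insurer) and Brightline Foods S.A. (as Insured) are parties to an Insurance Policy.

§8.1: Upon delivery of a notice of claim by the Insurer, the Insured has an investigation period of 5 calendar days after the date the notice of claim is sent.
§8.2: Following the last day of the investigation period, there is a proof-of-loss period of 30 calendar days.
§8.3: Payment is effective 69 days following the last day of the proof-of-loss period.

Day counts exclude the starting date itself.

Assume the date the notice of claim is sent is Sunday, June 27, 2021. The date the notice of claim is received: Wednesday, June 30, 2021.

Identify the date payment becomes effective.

October 9, 2021

The last day of the investigation period: June 27, 2021 + 5 days = July 2, 2021.
Adding 30 calendar days to July 2, 2021 gives August 1, 2021, which is the last day of the proof-of-loss period.
The date payment becomes effective: 69 calendar days after August 1, 2021 is October 9, 2021.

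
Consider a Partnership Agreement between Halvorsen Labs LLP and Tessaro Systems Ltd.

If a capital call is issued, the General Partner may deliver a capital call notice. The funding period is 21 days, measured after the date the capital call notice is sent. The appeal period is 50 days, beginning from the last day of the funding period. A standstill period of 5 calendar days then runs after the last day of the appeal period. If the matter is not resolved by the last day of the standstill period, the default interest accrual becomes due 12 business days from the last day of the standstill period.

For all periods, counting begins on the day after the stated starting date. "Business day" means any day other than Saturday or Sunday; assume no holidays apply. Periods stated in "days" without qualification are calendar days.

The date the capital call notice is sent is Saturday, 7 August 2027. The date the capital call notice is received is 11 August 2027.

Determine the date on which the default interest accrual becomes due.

Adding 21 calendar days to 7 August 2027 gives 28 August 2027, which is the last day of the funding period.
The last day of the appeal period: 50 calendar days after 28 August 2027 is 17 October 2027.
Adding 5 calendar days to 17 October 2027 gives 22 October 2027, which is the last day of the standstill period.
The date on which the default interest accrual becomes due: counting 12 business days from Friday, 22 October 2027 (Oct 25, Oct 26, Oct 27, Oct 28, …, Nov 5, Nov 8, Nov 9, skipping weekends) reaches Tuesday, 9 November 2027.

9 November 2027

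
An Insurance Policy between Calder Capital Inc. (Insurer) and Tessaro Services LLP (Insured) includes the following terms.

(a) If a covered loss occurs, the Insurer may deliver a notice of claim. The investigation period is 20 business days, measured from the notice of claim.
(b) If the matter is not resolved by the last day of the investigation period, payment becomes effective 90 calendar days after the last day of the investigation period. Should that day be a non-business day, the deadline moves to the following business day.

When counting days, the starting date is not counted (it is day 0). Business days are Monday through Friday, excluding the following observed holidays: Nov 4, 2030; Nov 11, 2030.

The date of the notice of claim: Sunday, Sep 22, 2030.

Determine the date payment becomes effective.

From Sunday, Sep 22, 2030, 20 business days (Sep 23, Sep 24, Sep 25, Sep 26, …, Oct 16, Oct 17, Oct 18, skipping weekends) brings us to Friday, Oct 18, 2030, which is the last day of the investigation period.
The date payment becomes effective: 90 calendar days after Oct 18, 2030 is Jan 16, 2031. Jan 16, 2031 is a Thursday and is not a listed holiday, so no roll-forward applies.

Jan 16, 2031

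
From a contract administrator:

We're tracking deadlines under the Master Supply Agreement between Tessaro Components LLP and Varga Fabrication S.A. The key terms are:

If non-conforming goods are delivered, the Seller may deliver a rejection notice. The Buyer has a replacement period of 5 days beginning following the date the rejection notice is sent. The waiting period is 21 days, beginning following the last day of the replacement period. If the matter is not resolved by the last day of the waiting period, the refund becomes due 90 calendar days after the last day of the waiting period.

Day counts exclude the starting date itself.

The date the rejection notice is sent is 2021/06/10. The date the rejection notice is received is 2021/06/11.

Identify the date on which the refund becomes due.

2021/10/04

Adding 5 calendar days to 2021/06/10 gives 2021/06/15, which is the last day of the replacement period.
The last day of the waiting period: 21 calendar days after 2021/06/15 is 2021/07/06.
The date on which the refund becomes due: 2021/07/06 + 90 days = 2021/10/04.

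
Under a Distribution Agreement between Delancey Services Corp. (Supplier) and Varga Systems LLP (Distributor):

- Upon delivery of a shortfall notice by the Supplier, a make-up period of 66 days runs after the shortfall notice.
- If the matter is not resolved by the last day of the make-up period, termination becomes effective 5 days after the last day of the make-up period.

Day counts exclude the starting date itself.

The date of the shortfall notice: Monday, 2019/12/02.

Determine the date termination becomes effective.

The last day of the make-up period: 66 calendar days after 2019/12/02 is 2020/02/06.
The date termination becomes effective: 5 calendar days after 2020/02/06 is 2020/02/11.

2020/02/11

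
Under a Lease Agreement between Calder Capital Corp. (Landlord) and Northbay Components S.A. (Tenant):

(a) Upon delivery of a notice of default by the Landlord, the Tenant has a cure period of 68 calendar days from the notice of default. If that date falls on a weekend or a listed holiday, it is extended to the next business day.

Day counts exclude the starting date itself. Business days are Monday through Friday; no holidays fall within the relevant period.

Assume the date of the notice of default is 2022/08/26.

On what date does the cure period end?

2022/11/02

The last day of the cure period: 2022/08/26 + 68 days = 2022/11/02. 2022/11/02 is a Wednesday, so no roll-forward applies.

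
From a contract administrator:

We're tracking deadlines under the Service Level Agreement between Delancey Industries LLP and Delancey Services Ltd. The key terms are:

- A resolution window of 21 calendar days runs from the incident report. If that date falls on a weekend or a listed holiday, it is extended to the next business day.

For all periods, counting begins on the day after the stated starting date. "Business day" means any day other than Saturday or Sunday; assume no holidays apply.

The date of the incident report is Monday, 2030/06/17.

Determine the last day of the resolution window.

The last day of the resolution window: 2030/06/17 + 21 days = 2030/07/08. 2030/07/08 is a Monday, so no roll-forward applies.

2030/07/08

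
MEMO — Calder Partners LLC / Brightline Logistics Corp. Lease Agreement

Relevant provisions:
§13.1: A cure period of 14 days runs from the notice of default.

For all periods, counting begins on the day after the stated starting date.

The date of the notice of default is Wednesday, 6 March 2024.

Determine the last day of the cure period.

The last day of the cure period: 14 calendar days after 6 March 2024 is 20 March 2024.

20 March 2024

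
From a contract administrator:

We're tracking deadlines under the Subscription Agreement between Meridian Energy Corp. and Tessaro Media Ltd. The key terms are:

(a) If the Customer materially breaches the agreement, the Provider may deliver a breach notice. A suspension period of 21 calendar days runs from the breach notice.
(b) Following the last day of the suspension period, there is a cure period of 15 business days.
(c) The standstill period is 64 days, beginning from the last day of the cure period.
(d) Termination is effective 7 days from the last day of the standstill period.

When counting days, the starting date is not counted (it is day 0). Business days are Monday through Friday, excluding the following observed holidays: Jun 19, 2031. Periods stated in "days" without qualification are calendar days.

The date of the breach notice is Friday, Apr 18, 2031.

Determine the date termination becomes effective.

Aug 9, 2031

The last day of the suspension period: Apr 18, 2031 + 21 days = May 9, 2031.
From Friday, May 9, 2031, 15 business days (May 12, May 13, May 14, May 15, …, May 28, May 29, May 30, skipping weekends) brings us to Friday, May 30, 2031, which is the last day of the cure period.
The last day of the standstill period: May 30, 2031 + 64 days = Aug 2, 2031.
The date termination becomes effective: 7 calendar days after Aug 2, 2031 is Aug 9, 2031.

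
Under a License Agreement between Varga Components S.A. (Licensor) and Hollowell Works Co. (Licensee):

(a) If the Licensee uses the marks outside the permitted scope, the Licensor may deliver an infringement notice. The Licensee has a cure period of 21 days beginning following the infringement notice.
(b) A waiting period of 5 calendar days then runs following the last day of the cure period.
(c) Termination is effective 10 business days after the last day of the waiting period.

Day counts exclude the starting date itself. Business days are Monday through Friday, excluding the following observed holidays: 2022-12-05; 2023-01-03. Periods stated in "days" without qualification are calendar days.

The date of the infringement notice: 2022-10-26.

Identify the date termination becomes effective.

Adding 21 calendar days to 2022-10-26 gives 2022-11-16, which is the last day of the cure period.
The last day of the waiting period: 5 calendar days after 2022-11-16 is 2022-11-21.
The date termination becomes effective: counting 10 business days from Monday, 2022-11-21 (Nov 22, Nov 23, Nov 24, Nov 25, Nov 28, Nov 29, Nov 30, Dec 1, Dec 2, Dec 6, skipping weekends and the listed holiday on Dec 5) reaches Tuesday, 2022-12-06.

2022-12-06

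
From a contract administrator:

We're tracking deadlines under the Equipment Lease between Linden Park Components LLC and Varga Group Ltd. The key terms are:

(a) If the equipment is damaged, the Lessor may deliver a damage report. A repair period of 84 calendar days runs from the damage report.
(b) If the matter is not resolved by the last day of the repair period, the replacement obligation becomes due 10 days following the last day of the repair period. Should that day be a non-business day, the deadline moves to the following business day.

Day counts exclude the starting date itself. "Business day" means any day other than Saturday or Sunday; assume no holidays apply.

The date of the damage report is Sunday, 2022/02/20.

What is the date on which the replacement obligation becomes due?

2022/05/25

The last day of the repair period: 84 calendar days after 2022/02/20 is 2022/05/15.
The date on which the replacement obligation becomes due: 10 calendar days after 2022/05/15 is 2022/05/25. 2022/05/25 is a Wednesday, so no roll-forward applies.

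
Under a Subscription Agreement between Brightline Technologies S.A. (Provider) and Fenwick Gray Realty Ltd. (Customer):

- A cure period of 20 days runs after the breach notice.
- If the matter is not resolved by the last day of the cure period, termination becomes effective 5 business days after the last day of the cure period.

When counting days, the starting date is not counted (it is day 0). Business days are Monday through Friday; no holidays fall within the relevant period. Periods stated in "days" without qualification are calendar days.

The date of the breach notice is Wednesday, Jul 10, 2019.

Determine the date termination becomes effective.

The last day of the cure period: Jul 10, 2019 + 20 days = Jul 30, 2019.
The date termination becomes effective: 5 business days after Tuesday, Jul 30, 2019, skipping weekends — Jul 31, Aug 1, Aug 2, Aug 5, Aug 6 — lands on Tuesday, Aug 6, 2019.

Aug 6, 2019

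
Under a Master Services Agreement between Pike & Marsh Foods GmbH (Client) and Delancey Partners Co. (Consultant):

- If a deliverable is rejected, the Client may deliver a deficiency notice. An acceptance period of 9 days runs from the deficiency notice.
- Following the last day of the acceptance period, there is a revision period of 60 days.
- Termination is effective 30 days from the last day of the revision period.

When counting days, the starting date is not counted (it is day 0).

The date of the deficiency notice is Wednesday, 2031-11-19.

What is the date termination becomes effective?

The last day of the acceptance period: 9 calendar days after 2031-11-19 is 2031-11-28.
Adding 60 calendar days to 2031-11-28 gives 2032-01-27, which is the last day of the revision period.
The date termination becomes effective: 30 calendar days after 2032-01-27 is 2032-02-26.

2032-02-26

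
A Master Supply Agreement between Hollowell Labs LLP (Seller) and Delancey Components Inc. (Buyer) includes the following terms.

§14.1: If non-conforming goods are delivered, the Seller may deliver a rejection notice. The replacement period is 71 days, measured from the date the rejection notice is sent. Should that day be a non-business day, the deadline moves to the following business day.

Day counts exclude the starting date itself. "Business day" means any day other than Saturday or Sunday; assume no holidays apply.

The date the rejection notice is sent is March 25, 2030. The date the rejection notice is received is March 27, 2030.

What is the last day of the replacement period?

June 4, 2030

The last day of the replacement period: 71 calendar days after March 25, 2030 is June 4, 2030. June 4, 2030 is a Tuesday, so no roll-forward applies.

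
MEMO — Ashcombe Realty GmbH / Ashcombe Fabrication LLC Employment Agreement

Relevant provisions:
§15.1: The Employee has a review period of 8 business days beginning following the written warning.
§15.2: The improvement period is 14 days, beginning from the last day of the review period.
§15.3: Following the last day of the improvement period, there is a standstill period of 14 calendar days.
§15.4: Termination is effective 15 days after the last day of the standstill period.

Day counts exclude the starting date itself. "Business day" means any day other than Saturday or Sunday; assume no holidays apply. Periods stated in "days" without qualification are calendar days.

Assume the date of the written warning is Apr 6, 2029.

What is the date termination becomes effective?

May 31, 2029

The last day of the review period: 8 business days after Friday, Apr 6, 2029, skipping weekends — Apr 9, Apr 10, Apr 11, Apr 12, Apr 13, Apr 16, Apr 17, Apr 18 — lands on Wednesday, Apr 18, 2029.
Adding 14 calendar days to Apr 18, 2029 gives May 2, 2029, which is the last day of the improvement period.
The last day of the standstill period: May 2, 2029 + 14 days = May 16, 2029.
Adding 15 calendar days to May 16, 2029 gives May 31, 2029, which is the date termination becomes effective.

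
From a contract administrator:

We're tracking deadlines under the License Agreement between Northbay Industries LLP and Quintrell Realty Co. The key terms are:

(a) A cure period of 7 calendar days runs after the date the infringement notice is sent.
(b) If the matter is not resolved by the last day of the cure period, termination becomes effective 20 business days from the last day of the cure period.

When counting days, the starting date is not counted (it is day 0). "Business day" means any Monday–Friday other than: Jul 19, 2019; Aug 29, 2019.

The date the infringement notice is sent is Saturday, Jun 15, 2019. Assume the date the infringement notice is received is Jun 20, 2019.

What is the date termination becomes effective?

Jul 22, 2019

Adding 7 calendar days to Jun 15, 2019 gives Jun 22, 2019, which is the last day of the cure period.
From Saturday, Jun 22, 2019, 20 business days (Jun 24, Jun 25, Jun 26, Jun 27, …, Jul 17, Jul 18, Jul 22, skipping weekends and the listed holiday on Jul 19) brings us to Monday, Jul 22, 2019, which is the date termination becomes effective.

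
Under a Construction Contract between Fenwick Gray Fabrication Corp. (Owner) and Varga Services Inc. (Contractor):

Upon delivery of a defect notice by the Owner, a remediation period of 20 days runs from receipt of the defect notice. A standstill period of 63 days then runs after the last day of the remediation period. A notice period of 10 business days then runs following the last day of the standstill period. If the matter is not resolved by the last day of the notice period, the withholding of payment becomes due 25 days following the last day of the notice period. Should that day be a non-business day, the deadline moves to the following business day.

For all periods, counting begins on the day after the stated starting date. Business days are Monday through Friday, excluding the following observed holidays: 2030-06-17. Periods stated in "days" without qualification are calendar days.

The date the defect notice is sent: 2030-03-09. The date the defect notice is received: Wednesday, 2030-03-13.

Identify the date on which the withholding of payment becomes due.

Adding 20 calendar days to 2030-03-13 gives 2030-04-02, which is the last day of the remediation period.
The last day of the standstill period: 63 calendar days after 2030-04-02 is 2030-06-04.
The last day of the notice period: counting 10 business days from Tuesday, 2030-06-04 (Jun 5, Jun 6, Jun 7, Jun 10, Jun 11, Jun 12, Jun 13, Jun 14, Jun 18, Jun 19, skipping weekends and the listed holiday on Jun 17) reaches Wednesday, 2030-06-19.
Adding 25 calendar days to 2030-06-19 gives 2030-07-14, which is the date on which the withholding of payment becomes due. That falls on a Sunday, so it rolls to the next business day, Monday, 2030-07-15.

2030-07-15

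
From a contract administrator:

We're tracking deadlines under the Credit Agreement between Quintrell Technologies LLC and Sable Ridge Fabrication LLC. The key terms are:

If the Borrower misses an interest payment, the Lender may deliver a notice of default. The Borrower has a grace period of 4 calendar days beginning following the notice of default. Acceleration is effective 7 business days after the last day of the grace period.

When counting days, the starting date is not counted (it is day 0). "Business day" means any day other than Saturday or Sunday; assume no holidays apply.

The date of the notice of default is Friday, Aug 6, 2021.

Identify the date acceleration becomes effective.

The last day of the grace period: 4 calendar days after Aug 6, 2021 is Aug 10, 2021.
The date acceleration becomes effective: 7 business days after Tuesday, Aug 10, 2021, skipping weekends — Aug 11, Aug 12, Aug 13, Aug 16, Aug 17, Aug 18, Aug 19 — lands on Thursday, Aug 19, 2021.

Aug 19, 2021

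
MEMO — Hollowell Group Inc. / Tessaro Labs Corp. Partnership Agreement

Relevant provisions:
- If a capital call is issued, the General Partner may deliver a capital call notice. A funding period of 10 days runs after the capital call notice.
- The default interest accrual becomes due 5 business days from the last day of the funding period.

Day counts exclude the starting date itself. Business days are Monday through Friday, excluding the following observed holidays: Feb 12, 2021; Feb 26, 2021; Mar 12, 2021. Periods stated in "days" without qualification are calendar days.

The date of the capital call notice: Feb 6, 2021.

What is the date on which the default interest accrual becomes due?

Feb 23, 2021

The last day of the funding period: 10 calendar days after Feb 6, 2021 is Feb 16, 2021.
The date on which the default interest accrual becomes due: counting 5 business days from Tuesday, Feb 16, 2021 (Feb 17, Feb 18, Feb 19, Feb 22, Feb 23, skipping weekends) reaches Tuesday, Feb 23, 2021.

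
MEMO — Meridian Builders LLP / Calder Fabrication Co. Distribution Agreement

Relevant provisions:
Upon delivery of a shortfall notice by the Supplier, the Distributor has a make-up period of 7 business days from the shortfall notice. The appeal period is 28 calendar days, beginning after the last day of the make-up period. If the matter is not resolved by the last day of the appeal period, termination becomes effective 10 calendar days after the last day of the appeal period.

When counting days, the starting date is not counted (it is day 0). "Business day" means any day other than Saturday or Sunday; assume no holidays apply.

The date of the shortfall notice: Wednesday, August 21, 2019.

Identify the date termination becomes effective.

From Wednesday, August 21, 2019, 7 business days (Aug 22, Aug 23, Aug 26, Aug 27, Aug 28, Aug 29, Aug 30, skipping weekends) brings us to Friday, August 30, 2019, which is the last day of the make-up period.
The last day of the appeal period: 28 calendar days after August 30, 2019 is September 27, 2019.
The date termination becomes effective: 10 calendar days after September 27, 2019 is October 7, 2019.

October 7, 2019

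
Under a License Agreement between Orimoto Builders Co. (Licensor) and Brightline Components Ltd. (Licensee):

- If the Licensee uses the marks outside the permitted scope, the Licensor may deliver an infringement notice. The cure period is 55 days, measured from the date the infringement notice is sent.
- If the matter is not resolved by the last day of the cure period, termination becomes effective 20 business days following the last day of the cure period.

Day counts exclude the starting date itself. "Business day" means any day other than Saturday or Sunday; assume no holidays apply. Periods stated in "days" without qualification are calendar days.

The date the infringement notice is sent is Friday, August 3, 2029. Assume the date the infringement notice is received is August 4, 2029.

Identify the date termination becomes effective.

October 25, 2029

The last day of the cure period: August 3, 2029 + 55 days = September 27, 2029.
The date termination becomes effective: 20 business days after Thursday, September 27, 2029, skipping weekends — Sep 28, Oct 1, Oct 2, Oct 3, …, Oct 23, Oct 24, Oct 25 — lands on Thursday, October 25, 2029.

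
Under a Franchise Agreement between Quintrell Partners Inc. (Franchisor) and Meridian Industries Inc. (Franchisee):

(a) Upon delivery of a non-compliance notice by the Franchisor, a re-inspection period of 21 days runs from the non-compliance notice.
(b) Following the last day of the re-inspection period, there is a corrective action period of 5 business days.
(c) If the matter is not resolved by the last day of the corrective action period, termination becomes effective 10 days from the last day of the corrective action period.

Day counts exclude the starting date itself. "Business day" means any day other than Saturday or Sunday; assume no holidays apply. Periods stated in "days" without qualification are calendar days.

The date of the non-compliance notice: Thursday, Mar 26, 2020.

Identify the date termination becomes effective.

The last day of the re-inspection period: 21 calendar days after Mar 26, 2020 is Apr 16, 2020.
The last day of the corrective action period: counting 5 business days from Thursday, Apr 16, 2020 (Apr 17, Apr 20, Apr 21, Apr 22, Apr 23, skipping weekends) reaches Thursday, Apr 23, 2020.
The date termination becomes effective: 10 calendar days after Apr 23, 2020 is May 3, 2020.

May 3, 2020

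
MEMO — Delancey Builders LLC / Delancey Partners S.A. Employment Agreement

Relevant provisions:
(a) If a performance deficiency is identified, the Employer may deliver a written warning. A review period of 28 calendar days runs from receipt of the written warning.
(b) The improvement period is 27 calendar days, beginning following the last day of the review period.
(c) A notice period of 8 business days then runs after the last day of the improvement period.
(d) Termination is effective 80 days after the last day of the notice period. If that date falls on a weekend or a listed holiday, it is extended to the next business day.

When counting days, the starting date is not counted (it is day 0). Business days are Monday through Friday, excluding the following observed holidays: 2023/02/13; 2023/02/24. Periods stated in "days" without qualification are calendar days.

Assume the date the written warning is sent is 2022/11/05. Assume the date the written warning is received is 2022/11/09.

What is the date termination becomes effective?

2023/04/03

Adding 28 calendar days to 2022/11/09 gives 2022/12/07, which is the last day of the review period.
The last day of the improvement period: 2022/12/07 + 27 days = 2023/01/03.
From Tuesday, 2023/01/03, 8 business days (Jan 4, Jan 5, Jan 6, Jan 9, Jan 10, Jan 11, Jan 12, Jan 13, skipping weekends) brings us to Friday, 2023/01/13, which is the last day of the notice period.
The date termination becomes effective: 2023/01/13 + 80 days = 2023/04/03. 2023/04/03 is a Monday and is not a listed holiday, so no roll-forward applies.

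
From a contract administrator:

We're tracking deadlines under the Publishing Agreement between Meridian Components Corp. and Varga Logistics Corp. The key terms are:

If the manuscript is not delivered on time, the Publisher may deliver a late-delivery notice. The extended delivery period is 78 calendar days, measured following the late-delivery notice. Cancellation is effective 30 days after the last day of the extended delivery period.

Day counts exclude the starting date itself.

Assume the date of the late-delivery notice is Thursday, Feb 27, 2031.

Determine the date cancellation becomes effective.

The last day of the extended delivery period: 78 calendar days after Feb 27, 2031 is May 16, 2031.
The date cancellation becomes effective: May 16, 2031 + 30 days = Jun 15, 2031.

Jun 15, 2031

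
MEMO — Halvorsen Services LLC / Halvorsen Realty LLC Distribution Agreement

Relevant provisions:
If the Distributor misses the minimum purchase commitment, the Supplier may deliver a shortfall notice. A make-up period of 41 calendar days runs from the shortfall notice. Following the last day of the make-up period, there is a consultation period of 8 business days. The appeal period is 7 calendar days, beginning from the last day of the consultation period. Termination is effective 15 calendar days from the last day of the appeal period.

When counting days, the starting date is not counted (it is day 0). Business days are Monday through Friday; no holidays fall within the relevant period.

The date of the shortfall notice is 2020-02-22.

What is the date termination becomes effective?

Adding 41 calendar days to 2020-02-22 gives 2020-04-03, which is the last day of the make-up period.
The last day of the consultation period: 8 business days after Friday, 2020-04-03, skipping weekends — Apr 6, Apr 7, Apr 8, Apr 9, Apr 10, Apr 13, Apr 14, Apr 15 — lands on Wednesday, 2020-04-15.
The last day of the appeal period: 7 calendar days after 2020-04-15 is 2020-04-22.
The date termination becomes effective: 2020-04-22 + 15 days = 2020-05-07.

2020-05-07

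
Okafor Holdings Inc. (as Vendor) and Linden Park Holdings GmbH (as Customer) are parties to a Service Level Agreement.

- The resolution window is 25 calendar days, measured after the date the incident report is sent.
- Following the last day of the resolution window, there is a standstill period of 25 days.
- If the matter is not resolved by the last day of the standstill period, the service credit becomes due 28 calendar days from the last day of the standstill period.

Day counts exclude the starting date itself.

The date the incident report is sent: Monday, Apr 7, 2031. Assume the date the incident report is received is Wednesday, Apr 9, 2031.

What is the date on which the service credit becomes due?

Jun 24, 2031

The last day of the resolution window: 25 calendar days after Apr 7, 2031 is May 2, 2031.
Adding 25 calendar days to May 2, 2031 gives May 27, 2031, which is the last day of the standstill period.
The date on which the service credit becomes due: May 27, 2031 + 28 days = Jun 24, 2031.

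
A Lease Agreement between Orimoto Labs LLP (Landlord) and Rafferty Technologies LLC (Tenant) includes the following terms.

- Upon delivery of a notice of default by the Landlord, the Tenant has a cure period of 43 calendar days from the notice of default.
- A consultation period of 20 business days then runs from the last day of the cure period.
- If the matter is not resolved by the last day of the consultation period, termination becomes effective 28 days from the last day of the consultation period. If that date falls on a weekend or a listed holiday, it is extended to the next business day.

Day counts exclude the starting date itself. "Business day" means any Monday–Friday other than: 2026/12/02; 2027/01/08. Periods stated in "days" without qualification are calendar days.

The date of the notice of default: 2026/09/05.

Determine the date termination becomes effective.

2026/12/11

The last day of the cure period: 43 calendar days after 2026/09/05 is 2026/10/18.
The last day of the consultation period: 20 business days after Sunday, 2026/10/18, skipping weekends — Oct 19, Oct 20, Oct 21, Oct 22, …, Nov 11, Nov 12, Nov 13 — lands on Friday, 2026/11/13.
The date termination becomes effective: 28 calendar days after 2026/11/13 is 2026/12/11. 2026/12/11 is a Friday and is not a listed holiday, so no roll-forward applies.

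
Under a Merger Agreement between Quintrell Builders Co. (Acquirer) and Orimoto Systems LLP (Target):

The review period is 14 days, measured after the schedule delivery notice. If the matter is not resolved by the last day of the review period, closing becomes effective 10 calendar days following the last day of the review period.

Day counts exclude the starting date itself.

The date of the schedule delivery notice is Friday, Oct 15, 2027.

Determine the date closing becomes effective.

Nov 8, 2027

The last day of the review period: Oct 15, 2027 + 14 days = Oct 29, 2027.
The date closing becomes effective: 10 calendar days after Oct 29, 2027 is Nov 8, 2027.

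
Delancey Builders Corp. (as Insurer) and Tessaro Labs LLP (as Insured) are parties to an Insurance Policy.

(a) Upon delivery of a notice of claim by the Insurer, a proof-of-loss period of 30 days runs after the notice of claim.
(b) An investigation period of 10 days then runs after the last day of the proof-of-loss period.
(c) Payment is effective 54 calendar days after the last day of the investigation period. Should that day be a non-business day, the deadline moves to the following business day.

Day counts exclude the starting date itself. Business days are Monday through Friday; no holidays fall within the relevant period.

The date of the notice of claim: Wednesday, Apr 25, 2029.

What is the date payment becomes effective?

Jul 30, 2029

The last day of the proof-of-loss period: 30 calendar days after Apr 25, 2029 is May 25, 2029.
The last day of the investigation period: 10 calendar days after May 25, 2029 is Jun 4, 2029.
The date payment becomes effective: 54 calendar days after Jun 4, 2029 is Jul 28, 2029. That falls on a Saturday, so it rolls to the next business day, Monday, Jul 30, 2029.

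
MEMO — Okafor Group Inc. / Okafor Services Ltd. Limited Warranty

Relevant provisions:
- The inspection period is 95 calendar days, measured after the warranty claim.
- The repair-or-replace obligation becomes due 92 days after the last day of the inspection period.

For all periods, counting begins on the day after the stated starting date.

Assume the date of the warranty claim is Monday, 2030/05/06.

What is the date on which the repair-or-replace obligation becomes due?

2030/11/09

The last day of the inspection period: 95 calendar days after 2030/05/06 is 2030/08/09.
Adding 92 calendar days to 2030/08/09 gives 2030/11/09, which is the date on which the repair-or-replace obligation becomes due.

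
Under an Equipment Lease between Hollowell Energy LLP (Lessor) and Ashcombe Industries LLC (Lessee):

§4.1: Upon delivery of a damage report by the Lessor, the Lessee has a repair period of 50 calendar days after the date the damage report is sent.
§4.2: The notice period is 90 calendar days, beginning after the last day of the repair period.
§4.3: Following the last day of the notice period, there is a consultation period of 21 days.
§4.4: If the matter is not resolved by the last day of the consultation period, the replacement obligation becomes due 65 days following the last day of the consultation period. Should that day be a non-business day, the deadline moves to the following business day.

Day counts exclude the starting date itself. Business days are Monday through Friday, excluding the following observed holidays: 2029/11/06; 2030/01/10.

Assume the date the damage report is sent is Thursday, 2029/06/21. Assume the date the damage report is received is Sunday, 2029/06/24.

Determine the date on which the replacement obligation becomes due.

The last day of the repair period: 2029/06/21 + 50 days = 2029/08/10.
The last day of the notice period: 2029/08/10 + 90 days = 2029/11/08.
The last day of the consultation period: 21 calendar days after 2029/11/08 is 2029/11/29.
Adding 65 calendar days to 2029/11/29 gives 2030/02/02, which is the date on which the replacement obligation becomes due. That falls on a Saturday, so it rolls to the next business day, Monday, 2030/02/04.

2030/02/04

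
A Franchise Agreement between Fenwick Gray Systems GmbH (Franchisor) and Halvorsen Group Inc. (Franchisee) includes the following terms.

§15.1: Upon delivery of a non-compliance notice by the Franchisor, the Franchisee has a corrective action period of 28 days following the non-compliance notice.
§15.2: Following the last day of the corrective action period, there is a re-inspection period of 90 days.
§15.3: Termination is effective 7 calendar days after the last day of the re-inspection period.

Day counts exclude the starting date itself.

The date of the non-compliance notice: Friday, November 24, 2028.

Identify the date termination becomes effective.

Adding 28 calendar days to November 24, 2028 gives December 22, 2028, which is the last day of the corrective action period.
The last day of the re-inspection period: 90 calendar days after December 22, 2028 is March 22, 2029.
Adding 7 calendar days to March 22, 2029 gives March 29, 2029, which is the date termination becomes effective.

March 29, 2029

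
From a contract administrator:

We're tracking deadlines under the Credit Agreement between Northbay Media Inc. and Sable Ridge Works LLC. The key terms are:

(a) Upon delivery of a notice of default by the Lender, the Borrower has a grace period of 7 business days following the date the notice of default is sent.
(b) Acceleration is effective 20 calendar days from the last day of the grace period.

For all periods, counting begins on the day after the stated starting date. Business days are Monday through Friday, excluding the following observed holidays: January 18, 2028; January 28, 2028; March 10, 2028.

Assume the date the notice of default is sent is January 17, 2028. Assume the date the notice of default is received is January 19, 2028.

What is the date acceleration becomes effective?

The last day of the grace period: counting 7 business days from Monday, January 17, 2028 (Jan 19, Jan 20, Jan 21, Jan 24, Jan 25, Jan 26, Jan 27, skipping weekends and the listed holiday on Jan 18) reaches Thursday, January 27, 2028.
Adding 20 calendar days to January 27, 2028 gives February 16, 2028, which is the date acceleration becomes effective.

February 16, 2028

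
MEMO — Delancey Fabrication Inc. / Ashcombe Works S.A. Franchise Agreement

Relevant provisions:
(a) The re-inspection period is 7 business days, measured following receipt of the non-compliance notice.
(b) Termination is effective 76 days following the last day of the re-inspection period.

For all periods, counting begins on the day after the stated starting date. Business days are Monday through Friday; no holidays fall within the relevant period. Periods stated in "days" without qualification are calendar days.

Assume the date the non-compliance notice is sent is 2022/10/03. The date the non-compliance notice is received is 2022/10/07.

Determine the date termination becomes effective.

2023/01/02

The last day of the re-inspection period: counting 7 business days from Friday, 2022/10/07 (Oct 10, Oct 11, Oct 12, Oct 13, Oct 14, Oct 17, Oct 18, skipping weekends) reaches Tuesday, 2022/10/18.
Adding 76 calendar days to 2022/10/18 gives 2023/01/02, which is the date termination becomes effective.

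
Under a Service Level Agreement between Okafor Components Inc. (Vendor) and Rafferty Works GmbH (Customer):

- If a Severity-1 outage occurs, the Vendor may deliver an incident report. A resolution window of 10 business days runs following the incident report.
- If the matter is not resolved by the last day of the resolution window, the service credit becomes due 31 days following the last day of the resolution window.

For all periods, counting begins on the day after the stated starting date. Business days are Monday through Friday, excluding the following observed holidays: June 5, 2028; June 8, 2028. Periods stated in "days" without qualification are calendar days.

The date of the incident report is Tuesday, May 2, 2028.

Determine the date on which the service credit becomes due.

June 16, 2028

The last day of the resolution window: 10 business days after Tuesday, May 2, 2028, skipping weekends — May 3, May 4, May 5, May 8, May 9, May 10, May 11, May 12, May 15, May 16 — lands on Tuesday, May 16, 2028.
The date on which the service credit becomes due: May 16, 2028 + 31 days = June 16, 2028.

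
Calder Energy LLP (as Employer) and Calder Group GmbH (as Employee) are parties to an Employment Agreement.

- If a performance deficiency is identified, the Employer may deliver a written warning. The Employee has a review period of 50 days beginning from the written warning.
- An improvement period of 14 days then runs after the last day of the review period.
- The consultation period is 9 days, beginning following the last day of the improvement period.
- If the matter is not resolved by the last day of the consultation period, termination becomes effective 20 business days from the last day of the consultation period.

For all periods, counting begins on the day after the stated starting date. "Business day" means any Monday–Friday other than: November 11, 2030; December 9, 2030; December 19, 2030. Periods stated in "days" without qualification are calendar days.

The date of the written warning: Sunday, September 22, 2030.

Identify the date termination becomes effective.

January 3, 2031

The last day of the review period: 50 calendar days after September 22, 2030 is November 11, 2030.
Adding 14 calendar days to November 11, 2030 gives November 25, 2030, which is the last day of the improvement period.
Adding 9 calendar days to November 25, 2030 gives December 4, 2030, which is the last day of the consultation period.
From Wednesday, December 4, 2030, 20 business days (Dec 5, Dec 6, Dec 10, Dec 11, …, Jan 1, Jan 2, Jan 3, skipping weekends and the listed holidays on Dec 9, Dec 19) brings us to Friday, January 3, 2031, which is the date termination becomes effective.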